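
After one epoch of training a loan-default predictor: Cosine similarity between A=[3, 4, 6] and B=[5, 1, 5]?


A·B = 3·5 + 4·1 + 6·5 = 49
‖A‖ = √61 = 7.8102, ‖B‖ = √51 = 7.1414
cos = 49/(√61·√51) = 49/√3111 = 0.8785

0.8785


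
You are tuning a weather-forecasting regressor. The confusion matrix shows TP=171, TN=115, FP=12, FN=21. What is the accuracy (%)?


Accuracy = (TP+TN)/(TP+TN+FP+FN)
= (171+115)/(319)
= 286/319 = 89.66%

89.66%


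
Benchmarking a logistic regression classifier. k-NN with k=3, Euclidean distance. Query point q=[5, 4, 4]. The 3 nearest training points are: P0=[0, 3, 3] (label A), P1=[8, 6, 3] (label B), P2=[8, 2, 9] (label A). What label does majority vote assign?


d(q,P0) = 5.1962  (label A)
d(q,P1) = 3.7417  (label B)
d(q,P2) = 6.1644  (label A)
Votes: A=2, B=1
Majority → A

A


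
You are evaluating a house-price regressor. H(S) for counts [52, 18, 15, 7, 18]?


Probabilities: [52/110, 18/110, 15/110, 7/110, 18/110] ≈ [0.4727, 0.1636, 0.1364, 0.0636, 0.1636]
H = -((52/110)·log₂(52/110) + (18/110)·log₂(18/110) + (15/110)·log₂(15/110) + (7/110)·log₂(7/110) + (18/110)·log₂(18/110))
  = 2.0105 bits

2.0105 bits


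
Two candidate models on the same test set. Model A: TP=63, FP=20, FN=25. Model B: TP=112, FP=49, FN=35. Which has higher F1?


Model A: P=63/83=0.759, R=63/88=0.7159, F1=2PR/(P+R)=2TP/(2TP+FP+FN)=126/171=0.7368
Model B: P=112/161=0.6957, R=112/147=0.7619, F1=2PR/(P+R)=2TP/(2TP+FP+FN)=224/308=0.7273
0.7368 > 0.7273 → Model A

Model A


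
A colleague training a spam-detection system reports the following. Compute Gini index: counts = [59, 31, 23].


Probabilities: [59/113, 31/113, 23/113] ≈ [0.5221, 0.2743, 0.2035]
Σpᵢ² = (3481 + 961 + 529)/113² = 4971/12769
Gini = 1 - Σpᵢ² = 1 - 4971/12769 = 0.6107

0.6107


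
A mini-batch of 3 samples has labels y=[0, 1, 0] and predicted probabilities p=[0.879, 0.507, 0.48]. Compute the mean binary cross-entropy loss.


L[0] = -ln(1-0.879) = -ln(0.121) = 2.112
L[1] = -ln(0.507) = 0.6792
L[2] = -ln(1-0.48) = -ln(0.52) = 0.6539
mean = (2.112 + 0.6792 + 0.6539)/3 = 1.1484

1.1484


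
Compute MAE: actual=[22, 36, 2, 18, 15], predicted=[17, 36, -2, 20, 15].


Absolute errors: |22-17|=5, |36-36|=0, |2+ 2|=4, |18-20|=2, |15-15|=0
Sum = 11
MAE = 11/5 = 11/5

11/5


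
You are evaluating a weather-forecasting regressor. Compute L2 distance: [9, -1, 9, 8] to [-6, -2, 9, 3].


d = √((9+ 6)² + (-1+ 2)² + (9-9)² + (8-3)²)
  = √(225 + 1 + 0 + 25)
  = √251 = 15.843

15.843


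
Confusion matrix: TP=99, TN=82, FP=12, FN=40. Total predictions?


Total = TP + TN + FP + FN
= 99 + 82 + 12 + 40
= 233
(Predicted positive: 111, predicted negative: 122)

233


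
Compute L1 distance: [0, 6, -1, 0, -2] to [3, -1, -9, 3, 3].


d = |0-3| + |6+ 1| + |-1+ 9| + |0-3| + |-2-3|
  = 3 + 7 + 8 + 3 + 5
  = 26

26


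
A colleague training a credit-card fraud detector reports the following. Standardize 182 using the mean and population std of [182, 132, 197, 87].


μ = 149.5, σ = 43.3734
z = (182 - 149.5)/43.3734 = 0.7493

0.7493


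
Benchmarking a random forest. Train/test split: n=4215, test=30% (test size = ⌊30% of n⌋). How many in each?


Test = ⌊4215·30/100⌋ = 1264
Train = 4215 - 1264 = 2951

Train: 2951, Test: 1264


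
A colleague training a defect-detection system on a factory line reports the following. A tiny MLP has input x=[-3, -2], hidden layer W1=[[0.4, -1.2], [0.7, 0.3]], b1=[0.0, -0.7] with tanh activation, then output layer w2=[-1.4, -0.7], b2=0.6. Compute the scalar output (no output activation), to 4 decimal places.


z1[0] = (0.4)·(-3) + (-1.2)·(-2) + 0.0 = 1.2
z1[1] = (0.7)·(-3) + (0.3)·(-2) - 0.7 = -3.4
h = tanh(z1) = [0.8337, -0.9978]
output = (-1.4)·(0.8337) + (-0.7)·(-0.9978) + 0.6 = 0.1313

0.1313


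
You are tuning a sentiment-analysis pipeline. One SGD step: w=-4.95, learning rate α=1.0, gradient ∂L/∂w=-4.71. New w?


w_new = w - α·∇
= -4.95 - 1.0·-4.71
= -4.95 + 4.71
= -0.24

-0.24


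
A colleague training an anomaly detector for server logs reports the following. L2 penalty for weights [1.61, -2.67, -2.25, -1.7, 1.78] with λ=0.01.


‖w‖₂² = (1.61)² + (-2.67)² + (-2.25)² + (-1.7)² + (1.78)²
     = 2.5921 + 7.1289 + 5.0625 + 2.89 + 3.1684
     = 20.8419
λ·‖w‖₂² = 0.01·20.8419 = 0.208419

0.208419


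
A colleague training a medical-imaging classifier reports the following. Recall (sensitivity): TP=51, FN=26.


Recall = TP/(TP+FN)
= 51/(51+26)
= 51/77 = 66.23%

66.23%


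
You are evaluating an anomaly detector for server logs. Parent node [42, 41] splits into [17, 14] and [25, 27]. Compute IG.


Parent = [42, 41], H_parent = 0.9999
H_left = 0.9932 (n=31), H_right = 0.9989 (n=52)
H_children = (31/83)·0.9932 + (52/83)·0.9989 = 0.9968
IG = 0.9999 - 0.9968 = 0.0031

0.0031


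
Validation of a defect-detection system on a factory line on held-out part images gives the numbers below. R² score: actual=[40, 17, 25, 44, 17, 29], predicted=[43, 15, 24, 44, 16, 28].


ȳ = 28.6667
SS_res = Σ(y-ŷ)² = 16
SS_tot = Σ(y-ȳ)² = 649.33
R² = 1 - SS_res/SS_tot = 1 - 0.0246 = 0.9754

0.9754


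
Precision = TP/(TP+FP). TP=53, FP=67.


Precision = TP/(TP+FP)
= 53/(53+67)
= 53/120 = 44.17%

44.17%


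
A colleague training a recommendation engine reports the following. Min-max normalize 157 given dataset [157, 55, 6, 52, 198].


min=6, max=198
(157-6)/(198-6) = 151/192 = 0.7865

0.7865


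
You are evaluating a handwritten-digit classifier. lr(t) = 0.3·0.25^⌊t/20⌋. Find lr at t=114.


n_drops = ⌊114/20⌋ = 5
lr = 0.3·0.25^5 = 0.3·0.0009765625 = 0.00029296875

0.00029296875


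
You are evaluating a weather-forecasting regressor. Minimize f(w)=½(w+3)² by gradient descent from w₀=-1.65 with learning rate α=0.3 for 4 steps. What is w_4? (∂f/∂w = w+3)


step 1: grad = -1.65+3 = 1.35; w = -1.65 - 0.3·(1.35) = -2.055
step 2: grad = -2.055+3 = 0.945; w = -2.055 - 0.3·(0.945) = -2.3385
step 3: grad = -2.3385+3 = 0.6615; w = -2.3385 - 0.3·(0.6615) = -2.53695
step 4: grad = -2.53695+3 = 0.46305; w = -2.53695 - 0.3·(0.46305) = -2.675865

-2.675865


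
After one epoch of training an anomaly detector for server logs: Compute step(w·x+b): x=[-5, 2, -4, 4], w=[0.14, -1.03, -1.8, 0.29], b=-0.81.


z = (-5)·(0.14) + (2)·(-1.03) + (-4)·(-1.8) + (4)·(0.29) - 0.81
  = 4.79
step(z) = 1 (z≥0)

1


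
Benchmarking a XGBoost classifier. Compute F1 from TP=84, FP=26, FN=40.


Precision = 84/110 = 0.7636
Recall = 84/124 = 0.6774
F1 = 2·P·R/(P+R) = 2·TP/(2·TP+FP+FN) = 168/(168+26+40) = 168/234 = 0.7179

0.7179


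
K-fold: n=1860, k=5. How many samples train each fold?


Fold size = 1860/5 = 372
Training per fold = 1860 - 372 = 1488

1488


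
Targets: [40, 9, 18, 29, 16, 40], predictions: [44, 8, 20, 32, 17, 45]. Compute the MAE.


Absolute errors: |40-44|=4, |9-8|=1, |18-20|=2, |29-32|=3, |16-17|=1, |40-45|=5
Sum = 16
MAE = 16/6 = 8/3

8/3


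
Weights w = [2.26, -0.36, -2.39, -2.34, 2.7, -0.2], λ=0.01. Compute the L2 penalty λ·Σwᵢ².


‖w‖₂² = (2.26)² + (-0.36)² + (-2.39)² + (-2.34)² + (2.7)² + (-0.2)²
     = 5.1076 + 0.1296 + 5.7121 + 5.4756 + 7.29 + 0.04
     = 23.7549
λ·‖w‖₂² = 0.01·23.7549 = 0.237549

0.237549


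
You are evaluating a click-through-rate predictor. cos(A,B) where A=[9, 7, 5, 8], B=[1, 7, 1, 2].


A·B = 9·1 + 7·7 + 5·1 + 8·2 = 79
‖A‖ = √219 = 14.7986, ‖B‖ = √55 = 7.4162
cos = 79/(√219·√55) = 79/√12045 = 0.7198

0.7198


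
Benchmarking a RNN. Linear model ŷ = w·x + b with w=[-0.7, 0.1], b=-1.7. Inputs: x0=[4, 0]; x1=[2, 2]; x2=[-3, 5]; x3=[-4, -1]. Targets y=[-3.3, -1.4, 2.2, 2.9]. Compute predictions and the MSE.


ŷ0 = (-0.7)·(4) + (0.1)·(0) - 1.7 = -4.5
ŷ1 = (-0.7)·(2) + (0.1)·(2) - 1.7 = -2.9
ŷ2 = (-0.7)·(-3) + (0.1)·(5) - 1.7 = 0.9
ŷ3 = (-0.7)·(-4) + (0.1)·(-1) - 1.7 = 1.0
errors² = [1.44, 2.25, 1.69, 3.61]
MSE = 8.9900/4 = 2.2475

2.2475


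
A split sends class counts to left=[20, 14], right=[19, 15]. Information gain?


Parent = [39, 29], H_parent = 0.9843
H_left = 0.9774 (n=34), H_right = 0.99 (n=34)
H_children = (34/68)·0.9774 + (34/68)·0.99 = 0.9837
IG = 0.9843 - 0.9837 = 0.0006

0.0006


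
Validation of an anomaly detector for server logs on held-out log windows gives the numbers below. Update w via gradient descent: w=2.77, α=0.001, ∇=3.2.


w_new = w - α·∇
= 2.77 - 0.001·3.2
= 2.77 - 0.0032
= 2.7668

2.7668


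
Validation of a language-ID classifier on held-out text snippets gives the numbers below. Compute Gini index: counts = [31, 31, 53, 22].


Probabilities: [31/137, 31/137, 53/137, 22/137] ≈ [0.2263, 0.2263, 0.3869, 0.1606]
Σpᵢ² = (961 + 961 + 2809 + 484)/137² = 5215/18769
Gini = 1 - Σpᵢ² = 1 - 5215/18769 = 0.7221

0.7221


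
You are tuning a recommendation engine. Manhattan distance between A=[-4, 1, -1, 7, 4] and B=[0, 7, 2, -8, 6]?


d = |-4-0| + |1-7| + |-1-2| + |7+ 8| + |4-6|
  = 4 + 6 + 3 + 15 + 2
  = 30

30


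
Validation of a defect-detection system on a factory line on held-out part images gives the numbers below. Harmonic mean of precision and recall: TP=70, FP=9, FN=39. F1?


Precision = 70/79 = 0.8861
Recall = 70/109 = 0.6422
F1 = 2·P·R/(P+R) = 2·TP/(2·TP+FP+FN) = 140/(140+9+39) = 140/188 = 0.7447

0.7447


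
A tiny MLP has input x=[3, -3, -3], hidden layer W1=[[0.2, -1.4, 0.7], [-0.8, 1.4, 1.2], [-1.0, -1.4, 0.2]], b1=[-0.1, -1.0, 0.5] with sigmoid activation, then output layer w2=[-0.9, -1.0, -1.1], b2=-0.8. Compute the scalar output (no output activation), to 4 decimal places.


z1[0] = (0.2)·(3) + (-1.4)·(-3) + (0.7)·(-3) - 0.1 = 2.6
z1[1] = (-0.8)·(3) + (1.4)·(-3) + (1.2)·(-3) - 1.0 = -11.2
z1[2] = (-1.0)·(3) + (-1.4)·(-3) + (0.2)·(-3) + 0.5 = 1.1
h = sigmoid(z1) = [0.9309, 0.0, 0.7503]
output = (-0.9)·(0.9309) + (-1.0)·(0.0) + (-1.1)·(0.7503) - 0.8 = -2.4631

-2.4631


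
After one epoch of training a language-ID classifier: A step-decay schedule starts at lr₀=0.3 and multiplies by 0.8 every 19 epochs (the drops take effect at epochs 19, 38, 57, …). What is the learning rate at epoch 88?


n_drops = ⌊88/19⌋ = 4
lr = 0.3·0.8^4 = 0.3·0.4096 = 0.12288

0.12288


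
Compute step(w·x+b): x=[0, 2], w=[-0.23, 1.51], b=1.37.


z = (0)·(-0.23) + (2)·(1.51) + 1.37
  = 4.39
step(z) = 1 (z≥0)

1


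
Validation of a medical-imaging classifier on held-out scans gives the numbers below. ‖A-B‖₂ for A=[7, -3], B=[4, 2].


d = √((7-4)² + (-3-2)²)
  = √(9 + 25)
  = √34 = 5.831

5.831


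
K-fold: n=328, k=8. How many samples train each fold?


Fold size = 328/8 = 41
Training per fold = 328 - 41 = 287

287


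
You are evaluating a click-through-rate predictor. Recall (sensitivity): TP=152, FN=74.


Recall = TP/(TP+FN)
= 152/(152+74)
= 152/226 = 67.26%

67.26%


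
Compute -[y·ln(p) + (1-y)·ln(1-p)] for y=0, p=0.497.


BCE = -[y·ln(p) + (1-y)·ln(1-p)]
= -0 - 1·ln(1-0.497)
= -ln(0.503) = 0.6872

0.6872


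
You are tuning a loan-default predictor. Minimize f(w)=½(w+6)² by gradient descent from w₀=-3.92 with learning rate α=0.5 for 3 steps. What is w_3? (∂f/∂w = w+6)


step 1: grad = -3.92+6 = 2.08; w = -3.92 - 0.5·(2.08) = -4.96
step 2: grad = -4.96+6 = 1.04; w = -4.96 - 0.5·(1.04) = -5.48
step 3: grad = -5.48+6 = 0.52; w = -5.48 - 0.5·(0.52) = -5.74

-5.74


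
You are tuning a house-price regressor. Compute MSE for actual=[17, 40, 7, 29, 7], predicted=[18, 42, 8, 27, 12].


Squared errors: (17-18)²=1, (40-42)²=4, (7-8)²=1, (29-27)²=4, (7-12)²=25
Sum = 35
MSE = 35/5 = 7

7


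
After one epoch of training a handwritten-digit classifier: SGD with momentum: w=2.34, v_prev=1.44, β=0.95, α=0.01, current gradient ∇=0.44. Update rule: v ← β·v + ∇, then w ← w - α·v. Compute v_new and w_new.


v_new = 0.95·1.44 + 0.44 = 1.368 + 0.44 = 1.808
w_new = 2.34 - 0.01·1.808 = 2.34 - 0.01808 = 2.32192

v_new=1.808, w_new=2.32192


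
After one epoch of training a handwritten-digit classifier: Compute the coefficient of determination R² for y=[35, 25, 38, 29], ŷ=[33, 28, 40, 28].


ȳ = 31.75
SS_res = Σ(y-ŷ)² = 18
SS_tot = Σ(y-ȳ)² = 102.75
R² = 1 - SS_res/SS_tot = 1 - 0.1752 = 0.8248

0.8248


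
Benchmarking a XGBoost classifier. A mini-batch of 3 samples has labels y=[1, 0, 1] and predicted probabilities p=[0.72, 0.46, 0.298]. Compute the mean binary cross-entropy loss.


L[0] = -ln(0.72) = 0.3285
L[1] = -ln(1-0.46) = -ln(0.54) = 0.6162
L[2] = -ln(0.298) = 1.2107
mean = (0.3285 + 0.6162 + 1.2107)/3 = 0.7185

0.7185


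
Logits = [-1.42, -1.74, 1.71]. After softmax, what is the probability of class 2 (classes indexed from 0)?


Exponentials: e^-1.42=0.2417, e^-1.74=0.1755, e^1.71=5.529
Sum = 5.9462
Softmax = [0.0407, 0.0295, 0.9298]
p[2] = 5.529/5.9462 = 0.9298

0.9298


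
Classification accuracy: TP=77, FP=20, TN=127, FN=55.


Accuracy = (TP+TN)/(TP+TN+FP+FN)
= (77+127)/(279)
= 204/279 = 73.12%

73.12%


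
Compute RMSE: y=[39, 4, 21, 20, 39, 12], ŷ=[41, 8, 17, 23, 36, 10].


MSE = 58/6 = 9.6667
RMSE = √(58/6) = 3.1091

3.1091


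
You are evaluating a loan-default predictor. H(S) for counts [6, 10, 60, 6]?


Probabilities: [6/82, 10/82, 60/82, 6/82] ≈ [0.0732, 0.122, 0.7317, 0.0732]
H = -((6/82)·log₂(6/82) + (10/82)·log₂(10/82) + (60/82)·log₂(60/82) + (6/82)·log₂(6/82))
  = 1.252 bits

1.252 bits


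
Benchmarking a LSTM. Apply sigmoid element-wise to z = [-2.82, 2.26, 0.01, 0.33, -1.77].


σ(-2.82) = 1/(1+e^2.82) = 0.0563
σ(2.26) = 1/(1+e^-2.26) = 0.9055
σ(0.01) = 1/(1+e^-0.01) = 0.5025
σ(0.33) = 1/(1+e^-0.33) = 0.5818
σ(-1.77) = 1/(1+e^1.77) = 0.1455
result = [0.0563, 0.9055, 0.5025, 0.5818, 0.1455]

[0.0563, 0.9055, 0.5025, 0.5818, 0.1455]


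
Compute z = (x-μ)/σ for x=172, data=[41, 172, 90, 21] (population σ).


μ = 81, σ = 58.228
z = (172 - 81)/58.228 = 1.5628

1.5628


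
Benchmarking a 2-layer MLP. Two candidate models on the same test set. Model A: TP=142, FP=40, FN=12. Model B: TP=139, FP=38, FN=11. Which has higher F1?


Model A: P=142/182=0.7802, R=142/154=0.9221, F1=2PR/(P+R)=2TP/(2TP+FP+FN)=284/336=0.8452
Model B: P=139/177=0.7853, R=139/150=0.9267, F1=2PR/(P+R)=2TP/(2TP+FP+FN)=278/327=0.8502
0.8452 < 0.8502 → Model B

Model B


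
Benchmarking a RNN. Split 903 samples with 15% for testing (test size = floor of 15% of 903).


Test = ⌊903·15/100⌋ = 135
Train = 903 - 135 = 768

Train: 768, Test: 135


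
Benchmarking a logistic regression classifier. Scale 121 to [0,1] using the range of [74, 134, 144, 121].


min=74, max=144
(121-74)/(144-74) = 47/70 = 0.6714

0.6714


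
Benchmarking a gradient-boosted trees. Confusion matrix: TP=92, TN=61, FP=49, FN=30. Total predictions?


Total = TP + TN + FP + FN
= 92 + 61 + 49 + 30
= 232
(Predicted positive: 141, predicted negative: 91)

232


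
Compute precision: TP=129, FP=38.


Precision = TP/(TP+FP)
= 129/(129+38)
= 129/167 = 77.25%

77.25%


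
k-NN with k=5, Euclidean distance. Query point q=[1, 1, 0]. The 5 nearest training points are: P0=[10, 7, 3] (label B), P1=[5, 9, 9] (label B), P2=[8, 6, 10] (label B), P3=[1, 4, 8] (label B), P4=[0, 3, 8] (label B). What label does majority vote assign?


d(q,P0) = 11.225  (label B)
d(q,P1) = 12.6886  (label B)
d(q,P2) = 13.1909  (label B)
d(q,P3) = 8.544  (label B)
d(q,P4) = 8.3066  (label B)
Votes: A=0, B=5
Majority → B

B


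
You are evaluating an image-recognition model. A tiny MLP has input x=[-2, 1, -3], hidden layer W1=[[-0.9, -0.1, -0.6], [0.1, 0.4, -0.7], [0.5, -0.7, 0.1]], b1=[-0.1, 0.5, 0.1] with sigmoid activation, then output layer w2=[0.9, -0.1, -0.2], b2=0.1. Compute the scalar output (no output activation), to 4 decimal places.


z1[0] = (-0.9)·(-2) + (-0.1)·(1) + (-0.6)·(-3) - 0.1 = 3.4
z1[1] = (0.1)·(-2) + (0.4)·(1) + (-0.7)·(-3) + 0.5 = 2.8
z1[2] = (0.5)·(-2) + (-0.7)·(1) + (0.1)·(-3) + 0.1 = -1.9
h = sigmoid(z1) = [0.9677, 0.9427, 0.1301]
output = (0.9)·(0.9677) + (-0.1)·(0.9427) + (-0.2)·(0.1301) + 0.1 = 0.8506

0.8506


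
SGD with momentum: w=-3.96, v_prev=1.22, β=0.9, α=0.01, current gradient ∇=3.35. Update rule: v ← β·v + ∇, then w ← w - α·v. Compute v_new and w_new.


v_new = 0.9·1.22 + 3.35 = 1.098 + 3.35 = 4.448
w_new = -3.96 - 0.01·4.448 = -3.96 - 0.04448 = -4.00448

v_new=4.448, w_new=-4.00448


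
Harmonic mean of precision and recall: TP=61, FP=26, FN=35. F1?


Precision = 61/87 = 0.7011
Recall = 61/96 = 0.6354
F1 = 2·P·R/(P+R) = 2·TP/(2·TP+FP+FN) = 122/(122+26+35) = 122/183 = 0.6667

0.6667


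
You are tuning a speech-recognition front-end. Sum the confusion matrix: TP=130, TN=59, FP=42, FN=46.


Total = TP + TN + FP + FN
= 130 + 59 + 42 + 46
= 277
(Predicted positive: 172, predicted negative: 105)

277


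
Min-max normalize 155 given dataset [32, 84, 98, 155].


min=32, max=155
(155-32)/(155-32) = 123/123 = 1.0

1.0


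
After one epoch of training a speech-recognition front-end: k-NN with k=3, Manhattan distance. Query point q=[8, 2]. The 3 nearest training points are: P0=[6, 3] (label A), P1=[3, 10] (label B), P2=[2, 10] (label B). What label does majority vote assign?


d(q,P0) = 3  (label A)
d(q,P1) = 13  (label B)
d(q,P2) = 14  (label B)
Votes: A=1, B=2
Majority → B

B


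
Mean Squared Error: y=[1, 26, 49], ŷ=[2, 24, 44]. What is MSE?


Squared errors: (1-2)²=1, (26-24)²=4, (49-44)²=25
Sum = 30
MSE = 30/3 = 10

10


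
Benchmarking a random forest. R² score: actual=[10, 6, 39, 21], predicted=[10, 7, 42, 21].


ȳ = 19
SS_res = Σ(y-ŷ)² = 10
SS_tot = Σ(y-ȳ)² = 654
R² = 1 - SS_res/SS_tot = 1 - 0.0153 = 0.9847

0.9847


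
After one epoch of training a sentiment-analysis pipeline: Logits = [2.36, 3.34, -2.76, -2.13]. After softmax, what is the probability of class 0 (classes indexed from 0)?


Exponentials: e^2.36=10.591, e^3.34=28.2191, e^-2.76=0.0633, e^-2.13=0.1188
Sum = 38.9922
Softmax = [0.2716, 0.7237, 0.0016, 0.003]
p[0] = 10.591/38.9922 = 0.2716

0.2716


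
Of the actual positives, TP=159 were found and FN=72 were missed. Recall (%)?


Recall = TP/(TP+FN)
= 159/(159+72)
= 159/231 = 68.83%

68.83%


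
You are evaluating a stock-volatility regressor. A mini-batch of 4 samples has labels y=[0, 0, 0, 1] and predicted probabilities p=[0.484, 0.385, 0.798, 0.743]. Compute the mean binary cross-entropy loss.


L[0] = -ln(1-0.484) = -ln(0.516) = 0.6616
L[1] = -ln(1-0.385) = -ln(0.615) = 0.4861
L[2] = -ln(1-0.798) = -ln(0.202) = 1.5995
L[3] = -ln(0.743) = 0.2971
mean = (0.6616 + 0.4861 + 1.5995 + 0.2971)/4 = 0.7611

0.7611


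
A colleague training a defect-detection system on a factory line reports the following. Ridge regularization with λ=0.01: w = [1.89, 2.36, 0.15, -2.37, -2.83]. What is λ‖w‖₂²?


‖w‖₂² = (1.89)² + (2.36)² + (0.15)² + (-2.37)² + (-2.83)²
     = 3.5721 + 5.5696 + 0.0225 + 5.6169 + 8.0089
     = 22.79
λ·‖w‖₂² = 0.01·22.79 = 0.2279

0.2279


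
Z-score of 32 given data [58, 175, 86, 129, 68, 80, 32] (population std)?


μ = 89.7143, σ = 44.2935
z = (32 - 89.7143)/44.2935 = -1.303

-1.303


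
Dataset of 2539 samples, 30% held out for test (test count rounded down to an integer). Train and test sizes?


Test = ⌊2539·30/100⌋ = 761
Train = 2539 - 761 = 1778

Train: 1778, Test: 761


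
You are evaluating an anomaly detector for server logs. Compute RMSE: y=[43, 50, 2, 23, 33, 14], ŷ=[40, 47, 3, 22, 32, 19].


MSE = 46/6 = 7.6667
RMSE = √(46/6) = 2.7689

2.7689


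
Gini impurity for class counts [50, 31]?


Probabilities: [50/81, 31/81] ≈ [0.6173, 0.3827]
Σpᵢ² = (2500 + 961)/81² = 3461/6561
Gini = 1 - Σpᵢ² = 1 - 3461/6561 = 0.4725

0.4725


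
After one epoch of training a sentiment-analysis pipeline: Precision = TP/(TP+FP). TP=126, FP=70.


Precision = TP/(TP+FP)
= 126/(126+70)
= 126/196 = 64.29%

64.29%


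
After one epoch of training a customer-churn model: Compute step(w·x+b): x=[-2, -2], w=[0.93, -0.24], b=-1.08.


z = (-2)·(0.93) + (-2)·(-0.24) - 1.08
  = -2.46
step(z) = 0 (z<0)

0


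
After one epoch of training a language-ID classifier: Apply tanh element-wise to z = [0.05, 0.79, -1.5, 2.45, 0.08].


tanh(0.05) = 0.05
tanh(0.79) = 0.6584
tanh(-1.5) = -0.9051
tanh(2.45) = 0.9852
tanh(0.08) = 0.0798
result = [0.05, 0.6584, -0.9051, 0.9852, 0.0798]

[0.05, 0.6584, -0.9051, 0.9852, 0.0798]


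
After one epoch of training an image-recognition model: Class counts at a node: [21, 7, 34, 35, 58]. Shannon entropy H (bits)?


Probabilities: [21/155, 7/155, 34/155, 35/155, 58/155] ≈ [0.1355, 0.0452, 0.2194, 0.2258, 0.3742]
H = -((21/155)·log₂(21/155) + (7/155)·log₂(7/155) + (34/155)·log₂(34/155) + (35/155)·log₂(35/155) + (58/155)·log₂(58/155))
  = 2.088 bits

2.088 bits


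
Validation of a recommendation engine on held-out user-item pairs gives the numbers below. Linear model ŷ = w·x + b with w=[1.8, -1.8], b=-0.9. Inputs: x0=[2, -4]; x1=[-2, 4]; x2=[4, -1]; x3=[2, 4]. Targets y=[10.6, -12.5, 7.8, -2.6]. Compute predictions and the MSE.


ŷ0 = (1.8)·(2) + (-1.8)·(-4) - 0.9 = 9.9
ŷ1 = (1.8)·(-2) + (-1.8)·(4) - 0.9 = -11.7
ŷ2 = (1.8)·(4) + (-1.8)·(-1) - 0.9 = 8.1
ŷ3 = (1.8)·(2) + (-1.8)·(4) - 0.9 = -4.5
errors² = [0.49, 0.64, 0.09, 3.61]
MSE = 4.8300/4 = 1.2075

1.2075


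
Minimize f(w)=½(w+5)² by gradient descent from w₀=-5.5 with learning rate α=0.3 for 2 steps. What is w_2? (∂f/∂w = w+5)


step 1: grad = -5.5+5 = -0.5; w = -5.5 - 0.3·(-0.5) = -5.35
step 2: grad = -5.35+5 = -0.35; w = -5.35 - 0.3·(-0.35) = -5.245

-5.245


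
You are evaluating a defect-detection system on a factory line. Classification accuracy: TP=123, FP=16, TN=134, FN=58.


Accuracy = (TP+TN)/(TP+TN+FP+FN)
= (123+134)/(331)
= 257/331 = 77.64%

77.64%


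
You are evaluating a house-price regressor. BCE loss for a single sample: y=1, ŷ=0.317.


BCE = -[y·ln(p) + (1-y)·ln(1-p)]
= -1·ln(0.317) - 0
= -ln(0.317) = 1.1489

1.1489


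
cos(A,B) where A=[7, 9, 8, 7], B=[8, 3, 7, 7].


A·B = 7·8 + 9·3 + 8·7 + 7·7 = 188
‖A‖ = √243 = 15.5885, ‖B‖ = √171 = 13.0767
cos = 188/(√243·√171) = 188/√41553 = 0.9223

0.9223


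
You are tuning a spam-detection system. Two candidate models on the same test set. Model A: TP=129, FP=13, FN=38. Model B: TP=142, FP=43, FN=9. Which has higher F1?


Model A: P=129/142=0.9085, R=129/167=0.7725, F1=2PR/(P+R)=2TP/(2TP+FP+FN)=258/309=0.835
Model B: P=142/185=0.7676, R=142/151=0.9404, F1=2PR/(P+R)=2TP/(2TP+FP+FN)=284/336=0.8452
0.835 < 0.8452 → Model B

Model B


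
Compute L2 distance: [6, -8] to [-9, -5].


d = √((6+ 9)² + (-8+ 5)²)
  = √(225 + 9)
  = √234 = 15.2971

15.2971


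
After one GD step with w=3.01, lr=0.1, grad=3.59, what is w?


w_new = w - α·∇
= 3.01 - 0.1·3.59
= 3.01 - 0.359
= 2.651

2.651


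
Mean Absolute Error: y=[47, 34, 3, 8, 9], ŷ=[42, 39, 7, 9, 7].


Absolute errors: |47-42|=5, |34-39|=5, |3-7|=4, |8-9|=1, |9-7|=2
Sum = 17
MAE = 17/5 = 17/5

17/5


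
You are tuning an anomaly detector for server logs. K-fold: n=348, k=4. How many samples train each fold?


Fold size = 348/4 = 87
Training per fold = 348 - 87 = 261

261


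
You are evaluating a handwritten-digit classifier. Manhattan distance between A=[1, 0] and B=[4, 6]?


d = |1-4| + |0-6|
  = 3 + 6
  = 9

9


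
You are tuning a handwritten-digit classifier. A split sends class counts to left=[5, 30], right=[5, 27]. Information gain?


Parent = [10, 57], H_parent = 0.608
H_left = 0.5917 (n=35), H_right = 0.6253 (n=32)
H_children = (35/67)·0.5917 + (32/67)·0.6253 = 0.6077
IG = 0.608 - 0.6077 = 0.0003

0.0003


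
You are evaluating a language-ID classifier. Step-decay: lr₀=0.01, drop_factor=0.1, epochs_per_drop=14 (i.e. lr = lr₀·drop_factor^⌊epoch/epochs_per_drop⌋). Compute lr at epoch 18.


n_drops = ⌊18/14⌋ = 1
lr = 0.01·0.1^1 = 0.01·0.1 = 0.001

0.001


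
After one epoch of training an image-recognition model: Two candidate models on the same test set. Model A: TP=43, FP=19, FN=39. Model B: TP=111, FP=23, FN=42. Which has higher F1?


Model A: P=43/62=0.6935, R=43/82=0.5244, F1=2PR/(P+R)=2TP/(2TP+FP+FN)=86/144=0.5972
Model B: P=111/134=0.8284, R=111/153=0.7255, F1=2PR/(P+R)=2TP/(2TP+FP+FN)=222/287=0.7735
0.5972 < 0.7735 → Model B

Model B


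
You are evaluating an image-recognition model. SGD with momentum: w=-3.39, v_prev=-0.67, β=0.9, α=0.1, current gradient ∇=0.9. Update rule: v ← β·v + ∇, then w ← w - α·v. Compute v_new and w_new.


v_new = 0.9·-0.67 + 0.9 = -0.603 + 0.9 = 0.297
w_new = -3.39 - 0.1·0.297 = -3.39 - 0.0297 = -3.4197

v_new=0.297, w_new=-3.4197


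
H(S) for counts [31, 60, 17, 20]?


Probabilities: [31/128, 60/128, 17/128, 20/128] ≈ [0.2422, 0.4688, 0.1328, 0.1562]
H = -((31/128)·log₂(31/128) + (60/128)·log₂(60/128) + (17/128)·log₂(17/128) + (20/128)·log₂(20/128))
  = 1.8131 bits

1.8131 bits


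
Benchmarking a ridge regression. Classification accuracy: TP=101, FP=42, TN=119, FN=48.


Accuracy = (TP+TN)/(TP+TN+FP+FN)
= (101+119)/(310)
= 220/310 = 70.97%

70.97%


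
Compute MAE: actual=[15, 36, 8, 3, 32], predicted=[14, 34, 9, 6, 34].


Absolute errors: |15-14|=1, |36-34|=2, |8-9|=1, |3-6|=3, |32-34|=2
Sum = 9
MAE = 9/5 = 9/5

9/5


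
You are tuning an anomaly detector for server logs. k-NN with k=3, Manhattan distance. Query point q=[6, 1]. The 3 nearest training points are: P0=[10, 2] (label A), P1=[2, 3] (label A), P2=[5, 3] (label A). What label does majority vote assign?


d(q,P0) = 5  (label A)
d(q,P1) = 6  (label A)
d(q,P2) = 3  (label A)
Votes: A=3, B=0
Majority → A

A


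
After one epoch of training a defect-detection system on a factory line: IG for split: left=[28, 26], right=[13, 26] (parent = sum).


Parent = [41, 52], H_parent = 0.9899
H_left = 0.999 (n=54), H_right = 0.9183 (n=39)
H_children = (54/93)·0.999 + (39/93)·0.9183 = 0.9652
IG = 0.9899 - 0.9652 = 0.0247

0.0247


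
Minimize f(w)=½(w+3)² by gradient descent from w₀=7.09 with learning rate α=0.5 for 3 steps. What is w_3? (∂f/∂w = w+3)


step 1: grad = 7.09+3 = 10.09; w = 7.09 - 0.5·(10.09) = 2.045
step 2: grad = 2.045+3 = 5.045; w = 2.045 - 0.5·(5.045) = -0.4775
step 3: grad = -0.4775+3 = 2.5225; w = -0.4775 - 0.5·(2.5225) = -1.73875

-1.73875


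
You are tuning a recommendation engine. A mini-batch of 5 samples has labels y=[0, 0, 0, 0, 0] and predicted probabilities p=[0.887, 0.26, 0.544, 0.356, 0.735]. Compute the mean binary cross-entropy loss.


L[0] = -ln(1-0.887) = -ln(0.113) = 2.1804
L[1] = -ln(1-0.26) = -ln(0.74) = 0.3011
L[2] = -ln(1-0.544) = -ln(0.456) = 0.7853
L[3] = -ln(1-0.356) = -ln(0.644) = 0.4401
L[4] = -ln(1-0.735) = -ln(0.265) = 1.328
mean = (2.1804 + 0.3011 + 0.7853 + 0.4401 + 1.328)/5 = 1.007

1.007


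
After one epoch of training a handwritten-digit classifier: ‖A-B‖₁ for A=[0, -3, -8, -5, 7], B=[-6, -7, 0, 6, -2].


d = |0+ 6| + |-3+ 7| + |-8-0| + |-5-6| + |7+ 2|
  = 6 + 4 + 8 + 11 + 9
  = 38

38


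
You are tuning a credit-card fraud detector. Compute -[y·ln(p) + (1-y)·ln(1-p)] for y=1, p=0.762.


BCE = -[y·ln(p) + (1-y)·ln(1-p)]
= -1·ln(0.762) - 0
= -ln(0.762) = 0.2718

0.2718


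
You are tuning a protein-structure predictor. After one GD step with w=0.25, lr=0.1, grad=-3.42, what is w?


w_new = w - α·∇
= 0.25 - 0.1·-3.42
= 0.25 + 0.342
= 0.592

0.592


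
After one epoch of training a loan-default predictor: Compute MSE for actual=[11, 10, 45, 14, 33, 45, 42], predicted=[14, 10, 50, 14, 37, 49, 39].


Squared errors: (11-14)²=9, (10-10)²=0, (45-50)²=25, (14-14)²=0, (33-37)²=16, (45-49)²=16, (42-39)²=9
Sum = 75
MSE = 75/7 = 75/7

75/7


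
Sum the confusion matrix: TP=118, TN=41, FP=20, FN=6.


Total = TP + TN + FP + FN
= 118 + 41 + 20 + 6
= 185
(Predicted positive: 138, predicted negative: 47)

185


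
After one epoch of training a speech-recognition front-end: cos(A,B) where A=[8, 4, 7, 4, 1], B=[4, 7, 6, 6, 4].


A·B = 8·4 + 4·7 + 7·6 + 4·6 + 1·4 = 130
‖A‖ = √146 = 12.083, ‖B‖ = √153 = 12.3693
cos = 130/(√146·√153) = 130/√22338 = 0.8698

0.8698


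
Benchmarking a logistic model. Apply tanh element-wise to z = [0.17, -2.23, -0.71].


tanh(0.17) = 0.1684
tanh(-2.23) = -0.9771
tanh(-0.71) = -0.6107
result = [0.1684, -0.9771, -0.6107]

[0.1684, -0.9771, -0.6107]


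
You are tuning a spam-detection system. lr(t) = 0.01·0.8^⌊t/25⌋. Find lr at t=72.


n_drops = ⌊72/25⌋ = 2
lr = 0.01·0.8^2 = 0.01·0.64 = 0.0064

0.0064


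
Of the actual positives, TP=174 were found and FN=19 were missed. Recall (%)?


Recall = TP/(TP+FN)
= 174/(174+19)
= 174/193 = 90.16%

90.16%


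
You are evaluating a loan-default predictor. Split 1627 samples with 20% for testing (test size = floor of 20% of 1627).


Test = ⌊1627·20/100⌋ = 325
Train = 1627 - 325 = 1302

Train: 1302, Test: 325


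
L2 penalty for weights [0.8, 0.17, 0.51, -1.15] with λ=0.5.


‖w‖₂² = (0.8)² + (0.17)² + (0.51)² + (-1.15)²
     = 0.64 + 0.0289 + 0.2601 + 1.3225
     = 2.2515
λ·‖w‖₂² = 0.5·2.2515 = 1.12575

1.12575


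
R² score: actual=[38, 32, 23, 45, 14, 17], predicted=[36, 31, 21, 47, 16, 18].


ȳ = 28.1667
SS_res = Σ(y-ŷ)² = 18
SS_tot = Σ(y-ȳ)² = 746.83
R² = 1 - SS_res/SS_tot = 1 - 0.0241 = 0.9759

0.9759


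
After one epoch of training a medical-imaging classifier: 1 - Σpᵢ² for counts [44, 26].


Probabilities: [44/70, 26/70] ≈ [0.6286, 0.3714]
Σpᵢ² = (1936 + 676)/70² = 2612/4900
Gini = 1 - Σpᵢ² = 1 - 2612/4900 = 0.4669

0.4669


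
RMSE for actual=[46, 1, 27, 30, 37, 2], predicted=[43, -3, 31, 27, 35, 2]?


MSE = 54/6 = 9
RMSE = √(54/6) = 3.0

3.0


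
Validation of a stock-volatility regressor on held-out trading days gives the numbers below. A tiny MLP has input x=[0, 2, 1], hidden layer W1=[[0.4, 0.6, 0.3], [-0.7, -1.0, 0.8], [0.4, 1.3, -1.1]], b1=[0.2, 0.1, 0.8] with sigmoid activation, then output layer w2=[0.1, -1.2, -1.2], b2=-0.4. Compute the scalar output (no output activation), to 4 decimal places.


z1[0] = (0.4)·(0) + (0.6)·(2) + (0.3)·(1) + 0.2 = 1.7
z1[1] = (-0.7)·(0) + (-1.0)·(2) + (0.8)·(1) + 0.1 = -1.1
z1[2] = (0.4)·(0) + (1.3)·(2) + (-1.1)·(1) + 0.8 = 2.3
h = sigmoid(z1) = [0.8455, 0.2497, 0.9089]
output = (0.1)·(0.8455) + (-1.2)·(0.2497) + (-1.2)·(0.9089) - 0.4 = -1.7058

-1.7058


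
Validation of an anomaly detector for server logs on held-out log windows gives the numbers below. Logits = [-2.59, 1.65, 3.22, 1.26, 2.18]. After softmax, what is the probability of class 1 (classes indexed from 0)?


Exponentials: e^-2.59=0.075, e^1.65=5.207, e^3.22=25.0281, e^1.26=3.5254, e^2.18=8.8463
Sum = 42.6818
Softmax = [0.0018, 0.122, 0.5864, 0.0826, 0.2073]
p[1] = 5.207/42.6818 = 0.122

0.122


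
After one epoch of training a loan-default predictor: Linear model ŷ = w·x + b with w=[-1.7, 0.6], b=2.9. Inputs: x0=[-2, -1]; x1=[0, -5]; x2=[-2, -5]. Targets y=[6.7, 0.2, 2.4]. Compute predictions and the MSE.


ŷ0 = (-1.7)·(-2) + (0.6)·(-1) + 2.9 = 5.7
ŷ1 = (-1.7)·(0) + (0.6)·(-5) + 2.9 = -0.1
ŷ2 = (-1.7)·(-2) + (0.6)·(-5) + 2.9 = 3.3
errors² = [1.0, 0.09, 0.81]
MSE = 1.9000/3 = 0.6333

0.6333


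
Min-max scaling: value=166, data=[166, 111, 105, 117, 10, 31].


min=10, max=166
(166-10)/(166-10) = 156/156 = 1.0

1.0


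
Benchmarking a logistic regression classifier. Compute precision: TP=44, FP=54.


Precision = TP/(TP+FP)
= 44/(44+54)
= 44/98 = 44.9%

44.9%


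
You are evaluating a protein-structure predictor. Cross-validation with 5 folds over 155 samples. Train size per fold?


Fold size = 155/5 = 31
Training per fold = 155 - 31 = 124

124


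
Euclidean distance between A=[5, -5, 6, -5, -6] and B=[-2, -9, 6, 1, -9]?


d = √((5+ 2)² + (-5+ 9)² + (6-6)² + (-5-1)² + (-6+ 9)²)
  = √(49 + 16 + 0 + 36 + 9)
  = √110 = 10.4881

10.4881


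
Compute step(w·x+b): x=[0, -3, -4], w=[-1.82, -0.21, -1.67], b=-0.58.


z = (0)·(-1.82) + (-3)·(-0.21) + (-4)·(-1.67) - 0.58
  = 6.73
step(z) = 1 (z≥0)

1


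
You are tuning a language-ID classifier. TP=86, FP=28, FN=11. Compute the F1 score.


Precision = 86/114 = 0.7544
Recall = 86/97 = 0.8866
F1 = 2·P·R/(P+R) = 2·TP/(2·TP+FP+FN) = 172/(172+28+11) = 172/211 = 0.8152

0.8152


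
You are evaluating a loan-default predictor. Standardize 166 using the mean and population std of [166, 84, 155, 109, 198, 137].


μ = 141.5, σ = 37.3218
z = (166 - 141.5)/37.3218 = 0.6565

0.6565


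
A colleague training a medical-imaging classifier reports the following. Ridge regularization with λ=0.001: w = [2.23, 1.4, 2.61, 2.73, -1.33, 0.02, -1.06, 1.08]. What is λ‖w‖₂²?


‖w‖₂² = (2.23)² + (1.4)² + (2.61)² + (2.73)² + (-1.33)² + (0.02)² + (-1.06)² + (1.08)²
     = 4.9729 + 1.96 + 6.8121 + 7.4529 + 1.7689 + 0.0004 + 1.1236 + 1.1664
     = 25.2572
λ·‖w‖₂² = 0.001·25.2572 = 0.025257

0.025257


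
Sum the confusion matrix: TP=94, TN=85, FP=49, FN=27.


Total = TP + TN + FP + FN
= 94 + 85 + 49 + 27
= 255
(Predicted positive: 143, predicted negative: 112)

255


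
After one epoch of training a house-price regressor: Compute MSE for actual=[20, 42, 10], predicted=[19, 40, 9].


Squared errors: (20-19)²=1, (42-40)²=4, (10-9)²=1
Sum = 6
MSE = 6/3 = 2

2


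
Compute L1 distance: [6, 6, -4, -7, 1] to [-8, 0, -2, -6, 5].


d = |6+ 8| + |6-0| + |-4+ 2| + |-7+ 6| + |1-5|
  = 14 + 6 + 2 + 1 + 4
  = 27

27


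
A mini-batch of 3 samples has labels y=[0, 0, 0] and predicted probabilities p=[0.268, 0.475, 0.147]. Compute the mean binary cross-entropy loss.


L[0] = -ln(1-0.268) = -ln(0.732) = 0.312
L[1] = -ln(1-0.475) = -ln(0.525) = 0.6444
L[2] = -ln(1-0.147) = -ln(0.853) = 0.159
mean = (0.312 + 0.6444 + 0.159)/3 = 0.3718

0.3718


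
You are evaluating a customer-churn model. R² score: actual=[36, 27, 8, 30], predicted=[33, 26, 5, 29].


ȳ = 25.25
SS_res = Σ(y-ŷ)² = 20
SS_tot = Σ(y-ȳ)² = 438.75
R² = 1 - SS_res/SS_tot = 1 - 0.0456 = 0.9544

0.9544


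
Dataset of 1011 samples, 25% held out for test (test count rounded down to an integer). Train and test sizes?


Test = ⌊1011·25/100⌋ = 252
Train = 1011 - 252 = 759

Train: 759, Test: 252


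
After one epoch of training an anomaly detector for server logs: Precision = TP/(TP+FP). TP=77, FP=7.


Precision = TP/(TP+FP)
= 77/(77+7)
= 77/84 = 91.67%

91.67%


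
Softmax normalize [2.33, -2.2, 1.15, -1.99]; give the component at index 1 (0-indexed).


Exponentials: e^2.33=10.2779, e^-2.2=0.1108, e^1.15=3.1582, e^-1.99=0.1367
Sum = 13.6836
Softmax = [0.7511, 0.0081, 0.2308, 0.01]
p[1] = 0.1108/13.6836 = 0.0081

0.0081


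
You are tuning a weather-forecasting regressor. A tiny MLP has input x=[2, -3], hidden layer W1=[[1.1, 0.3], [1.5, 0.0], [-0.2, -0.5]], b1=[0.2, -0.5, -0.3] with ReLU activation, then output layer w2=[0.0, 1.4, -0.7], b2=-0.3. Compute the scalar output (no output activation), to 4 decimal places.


z1[0] = (1.1)·(2) + (0.3)·(-3) + 0.2 = 1.5
z1[1] = (1.5)·(2) + (0.0)·(-3) - 0.5 = 2.5
z1[2] = (-0.2)·(2) + (-0.5)·(-3) - 0.3 = 0.8
h = ReLU(z1) = [1.5, 2.5, 0.8]
output = (0.0)·(1.5) + (1.4)·(2.5) + (-0.7)·(0.8) - 0.3 = 2.64

2.64


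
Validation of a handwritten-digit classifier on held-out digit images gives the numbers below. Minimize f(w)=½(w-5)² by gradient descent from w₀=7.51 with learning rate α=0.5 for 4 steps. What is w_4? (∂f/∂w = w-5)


step 1: grad = 7.51-5 = 2.51; w = 7.51 - 0.5·(2.51) = 6.255
step 2: grad = 6.255-5 = 1.255; w = 6.255 - 0.5·(1.255) = 5.6275
step 3: grad = 5.6275-5 = 0.6275; w = 5.6275 - 0.5·(0.6275) = 5.31375
step 4: grad = 5.31375-5 = 0.31375; w = 5.31375 - 0.5·(0.31375) = 5.156875

5.156875


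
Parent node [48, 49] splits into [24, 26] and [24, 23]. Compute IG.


Parent = [48, 49], H_parent = 0.9999
H_left = 0.9988 (n=50), H_right = 0.9997 (n=47)
H_children = (50/97)·0.9988 + (47/97)·0.9997 = 0.9992
IG = 0.9999 - 0.9992 = 0.0007

0.0007


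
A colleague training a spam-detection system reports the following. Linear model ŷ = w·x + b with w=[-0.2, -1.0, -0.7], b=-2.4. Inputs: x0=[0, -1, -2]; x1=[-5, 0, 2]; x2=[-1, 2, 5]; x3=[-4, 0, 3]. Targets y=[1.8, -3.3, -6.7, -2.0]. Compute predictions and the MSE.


ŷ0 = (-0.2)·(0) + (-1.0)·(-1) + (-0.7)·(-2) - 2.4 = 0.0
ŷ1 = (-0.2)·(-5) + (-1.0)·(0) + (-0.7)·(2) - 2.4 = -2.8
ŷ2 = (-0.2)·(-1) + (-1.0)·(2) + (-0.7)·(5) - 2.4 = -7.7
ŷ3 = (-0.2)·(-4) + (-1.0)·(0) + (-0.7)·(3) - 2.4 = -3.7
errors² = [3.24, 0.25, 1.0, 2.89]
MSE = 7.3800/4 = 1.845

1.845


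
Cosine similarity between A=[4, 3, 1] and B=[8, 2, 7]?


A·B = 4·8 + 3·2 + 1·7 = 45
‖A‖ = √26 = 5.099, ‖B‖ = √117 = 10.8167
cos = 45/(√26·√117) = 45/√3042 = 0.8159

0.8159


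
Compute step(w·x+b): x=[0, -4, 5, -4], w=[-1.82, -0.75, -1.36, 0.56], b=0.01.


z = (0)·(-1.82) + (-4)·(-0.75) + (5)·(-1.36) + (-4)·(0.56) + 0.01
  = -6.03
step(z) = 0 (z<0)

0


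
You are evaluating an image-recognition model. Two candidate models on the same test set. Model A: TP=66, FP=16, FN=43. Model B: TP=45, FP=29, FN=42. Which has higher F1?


Model A: P=66/82=0.8049, R=66/109=0.6055, F1=2PR/(P+R)=2TP/(2TP+FP+FN)=132/191=0.6911
Model B: P=45/74=0.6081, R=45/87=0.5172, F1=2PR/(P+R)=2TP/(2TP+FP+FN)=90/161=0.559
0.6911 > 0.559 → Model A

Model A


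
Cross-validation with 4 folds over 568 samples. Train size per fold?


Fold size = 568/4 = 142
Training per fold = 568 - 142 = 426

426


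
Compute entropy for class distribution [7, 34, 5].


Probabilities: [7/46, 34/46, 5/46] ≈ [0.1522, 0.7391, 0.1087]
H = -((7/46)·log₂(7/46) + (34/46)·log₂(34/46) + (5/46)·log₂(5/46))
  = 1.0837 bits

1.0837 bits


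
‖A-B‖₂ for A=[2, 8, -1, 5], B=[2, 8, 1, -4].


d = √((2-2)² + (8-8)² + (-1-1)² + (5+ 4)²)
  = √(0 + 0 + 4 + 81)
  = √85 = 9.2195

9.2195


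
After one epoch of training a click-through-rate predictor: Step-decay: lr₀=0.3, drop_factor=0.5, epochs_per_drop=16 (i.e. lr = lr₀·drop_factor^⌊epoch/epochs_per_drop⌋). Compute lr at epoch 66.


n_drops = ⌊66/16⌋ = 4
lr = 0.3·0.5^4 = 0.3·0.0625 = 0.01875

0.01875


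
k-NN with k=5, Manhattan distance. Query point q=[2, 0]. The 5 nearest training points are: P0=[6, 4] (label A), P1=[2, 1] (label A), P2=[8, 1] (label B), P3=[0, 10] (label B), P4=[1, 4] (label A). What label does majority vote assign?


d(q,P0) = 8  (label A)
d(q,P1) = 1  (label A)
d(q,P2) = 7  (label B)
d(q,P3) = 12  (label B)
d(q,P4) = 5  (label A)
Votes: A=3, B=2
Majority → A

A


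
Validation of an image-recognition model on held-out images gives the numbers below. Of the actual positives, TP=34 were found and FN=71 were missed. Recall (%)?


Recall = TP/(TP+FN)
= 34/(34+71)
= 34/105 = 32.38%

32.38%


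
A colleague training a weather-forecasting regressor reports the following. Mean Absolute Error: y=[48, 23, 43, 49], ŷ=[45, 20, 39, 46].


Absolute errors: |48-45|=3, |23-20|=3, |43-39|=4, |49-46|=3
Sum = 13
MAE = 13/4 = 13/4

13/4


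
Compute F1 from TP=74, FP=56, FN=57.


Precision = 74/130 = 0.5692
Recall = 74/131 = 0.5649
F1 = 2·P·R/(P+R) = 2·TP/(2·TP+FP+FN) = 148/(148+56+57) = 148/261 = 0.567

0.567


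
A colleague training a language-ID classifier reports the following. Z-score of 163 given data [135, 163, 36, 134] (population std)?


μ = 117, σ = 48.1923
z = (163 - 117)/48.1923 = 0.9545

0.9545
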